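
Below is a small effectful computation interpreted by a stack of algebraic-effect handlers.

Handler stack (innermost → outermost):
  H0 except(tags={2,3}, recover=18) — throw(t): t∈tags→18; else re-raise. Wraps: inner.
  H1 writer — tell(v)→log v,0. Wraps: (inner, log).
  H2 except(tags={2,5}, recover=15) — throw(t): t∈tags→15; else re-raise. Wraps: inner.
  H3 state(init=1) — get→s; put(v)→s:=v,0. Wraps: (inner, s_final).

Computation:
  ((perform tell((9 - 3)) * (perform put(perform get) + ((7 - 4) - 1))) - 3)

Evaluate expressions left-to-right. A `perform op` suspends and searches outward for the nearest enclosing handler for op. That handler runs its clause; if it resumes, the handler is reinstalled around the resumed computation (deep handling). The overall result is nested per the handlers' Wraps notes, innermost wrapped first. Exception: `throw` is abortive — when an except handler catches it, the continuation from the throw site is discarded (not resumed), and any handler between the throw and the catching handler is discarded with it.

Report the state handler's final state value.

Evaluation trace:
tell(6) @ H1 ⇒ log+=6
get @ H3 ⇒ 1
put(1) @ H3 ⇒ s:=1
H0 returns -3
H1 returns (-3, (6))
H2 returns (-3, (6))
H3 returns ((-3, (6)), 1)
= ((-3, (6)), 1)

Answer: 1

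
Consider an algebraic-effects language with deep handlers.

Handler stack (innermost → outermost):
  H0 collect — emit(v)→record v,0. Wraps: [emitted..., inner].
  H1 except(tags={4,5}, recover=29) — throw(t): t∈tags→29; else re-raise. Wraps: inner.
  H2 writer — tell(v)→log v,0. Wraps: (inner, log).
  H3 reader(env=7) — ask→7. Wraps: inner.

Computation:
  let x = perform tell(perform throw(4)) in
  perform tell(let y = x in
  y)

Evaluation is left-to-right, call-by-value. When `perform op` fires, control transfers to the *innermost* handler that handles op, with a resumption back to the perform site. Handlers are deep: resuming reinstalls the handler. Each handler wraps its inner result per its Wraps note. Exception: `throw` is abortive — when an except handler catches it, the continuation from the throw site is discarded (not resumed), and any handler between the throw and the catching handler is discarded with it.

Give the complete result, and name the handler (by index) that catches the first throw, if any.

Working:
throw(4) @ H1 caught ⇒ 29
H2 returns (29, ())
H3 returns (29, ())
= (29, ())

Answer: (29, ()) ; first throw caught by: H1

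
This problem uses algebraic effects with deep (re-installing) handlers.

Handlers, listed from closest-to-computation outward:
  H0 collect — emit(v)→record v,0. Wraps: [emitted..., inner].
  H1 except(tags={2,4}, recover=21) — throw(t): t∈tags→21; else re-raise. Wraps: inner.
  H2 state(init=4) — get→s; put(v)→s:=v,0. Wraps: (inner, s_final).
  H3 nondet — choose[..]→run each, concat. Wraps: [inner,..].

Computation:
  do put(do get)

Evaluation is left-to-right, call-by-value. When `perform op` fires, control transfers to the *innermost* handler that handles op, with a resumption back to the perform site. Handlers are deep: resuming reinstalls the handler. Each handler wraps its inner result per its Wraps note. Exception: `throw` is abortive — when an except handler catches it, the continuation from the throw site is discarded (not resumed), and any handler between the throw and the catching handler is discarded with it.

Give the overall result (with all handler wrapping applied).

Answer: [([0], 4)]

Evaluation trace:
get @ H2 ⇒ 4
put(4) @ H2 ⇒ s:=4
H0 returns [0]
H1 returns [0]
H2 returns ([0], 4)
H3 returns [([0], 4)]
= [([0], 4)]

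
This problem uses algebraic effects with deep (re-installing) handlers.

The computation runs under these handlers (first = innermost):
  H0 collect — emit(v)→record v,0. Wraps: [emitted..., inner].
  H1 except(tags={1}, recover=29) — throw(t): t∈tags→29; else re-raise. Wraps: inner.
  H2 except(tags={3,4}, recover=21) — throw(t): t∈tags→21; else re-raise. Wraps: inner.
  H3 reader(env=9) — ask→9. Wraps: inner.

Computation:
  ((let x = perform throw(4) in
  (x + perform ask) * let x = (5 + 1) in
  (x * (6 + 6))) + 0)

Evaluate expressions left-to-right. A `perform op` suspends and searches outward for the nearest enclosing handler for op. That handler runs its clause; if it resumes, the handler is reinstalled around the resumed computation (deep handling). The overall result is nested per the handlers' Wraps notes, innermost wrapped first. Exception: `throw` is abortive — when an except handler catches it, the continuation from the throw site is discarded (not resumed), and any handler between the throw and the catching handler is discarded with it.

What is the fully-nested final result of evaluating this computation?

Answer: 21

Working:
throw(4) @ H1 re-raised
throw(4) @ H2 caught ⇒ 21
H3 returns 21
= 21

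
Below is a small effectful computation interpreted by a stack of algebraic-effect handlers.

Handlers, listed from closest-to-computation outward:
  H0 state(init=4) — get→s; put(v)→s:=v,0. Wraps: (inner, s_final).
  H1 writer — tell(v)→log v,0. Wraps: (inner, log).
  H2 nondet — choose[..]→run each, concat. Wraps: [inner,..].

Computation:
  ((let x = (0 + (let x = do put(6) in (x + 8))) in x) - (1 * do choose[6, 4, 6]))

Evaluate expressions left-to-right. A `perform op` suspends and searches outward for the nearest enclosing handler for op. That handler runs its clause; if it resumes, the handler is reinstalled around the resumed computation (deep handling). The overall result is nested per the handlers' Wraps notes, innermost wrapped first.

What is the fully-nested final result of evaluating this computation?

Answer: [((2, 6), ()), ((4, 6), ()), ((2, 6), ())]

Working:
put(6) @ H0 ⇒ s:=6
choose[6, 4, 6] @ H2
  branch[0] choose=6:
    H0 returns (2, 6)
    H1 returns ((2, 6), ())
    H2 returns [((2, 6), ())]
  branch[1] choose=4:
    H0 returns (4, 6)
    H1 returns ((4, 6), ())
    H2 returns [((4, 6), ())]
  branch[2] choose=6:
    H0 returns (2, 6)
    H1 returns ((2, 6), ())
    H2 returns [((2, 6), ())]
= [((2, 6), ()), ((4, 6), ()), ((2, 6), ())]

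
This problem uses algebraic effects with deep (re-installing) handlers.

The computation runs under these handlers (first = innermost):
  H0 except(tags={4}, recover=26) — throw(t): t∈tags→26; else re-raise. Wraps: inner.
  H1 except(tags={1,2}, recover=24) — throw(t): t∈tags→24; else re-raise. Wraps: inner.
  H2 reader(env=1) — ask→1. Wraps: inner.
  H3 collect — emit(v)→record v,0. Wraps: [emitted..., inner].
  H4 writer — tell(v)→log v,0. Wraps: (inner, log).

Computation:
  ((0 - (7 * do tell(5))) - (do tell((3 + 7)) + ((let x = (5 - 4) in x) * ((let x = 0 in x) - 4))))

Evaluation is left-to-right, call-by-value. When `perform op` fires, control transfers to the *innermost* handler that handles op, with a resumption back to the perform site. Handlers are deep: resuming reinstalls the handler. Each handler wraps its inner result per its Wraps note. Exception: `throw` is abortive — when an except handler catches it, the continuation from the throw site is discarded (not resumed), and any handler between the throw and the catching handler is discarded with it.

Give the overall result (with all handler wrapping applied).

Answer: ([4], (5, 10))

Step-by-step:
tell(5) @ H4 ⇒ log+=5
tell(10) @ H4 ⇒ log+=10
H0 returns 4
H1 returns 4
H2 returns 4
H3 returns [4]
H4 returns ([4], (5, 10))
= ([4], (5, 10))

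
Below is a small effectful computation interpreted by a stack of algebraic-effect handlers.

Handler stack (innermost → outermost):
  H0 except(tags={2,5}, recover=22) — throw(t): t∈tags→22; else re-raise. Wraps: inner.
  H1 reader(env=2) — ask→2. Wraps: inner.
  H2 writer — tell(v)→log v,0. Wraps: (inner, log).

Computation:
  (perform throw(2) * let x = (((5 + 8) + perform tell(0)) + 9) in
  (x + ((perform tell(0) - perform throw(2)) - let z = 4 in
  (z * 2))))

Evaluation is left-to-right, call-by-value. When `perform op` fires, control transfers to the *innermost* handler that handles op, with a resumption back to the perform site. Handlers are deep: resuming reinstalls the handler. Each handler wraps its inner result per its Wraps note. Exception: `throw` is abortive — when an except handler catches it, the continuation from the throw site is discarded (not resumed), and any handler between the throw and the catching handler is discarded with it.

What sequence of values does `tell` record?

Working:
throw(2) @ H0 caught ⇒ 22
H1 returns 22
H2 returns (22, ())
= (22, ())

Answer: ()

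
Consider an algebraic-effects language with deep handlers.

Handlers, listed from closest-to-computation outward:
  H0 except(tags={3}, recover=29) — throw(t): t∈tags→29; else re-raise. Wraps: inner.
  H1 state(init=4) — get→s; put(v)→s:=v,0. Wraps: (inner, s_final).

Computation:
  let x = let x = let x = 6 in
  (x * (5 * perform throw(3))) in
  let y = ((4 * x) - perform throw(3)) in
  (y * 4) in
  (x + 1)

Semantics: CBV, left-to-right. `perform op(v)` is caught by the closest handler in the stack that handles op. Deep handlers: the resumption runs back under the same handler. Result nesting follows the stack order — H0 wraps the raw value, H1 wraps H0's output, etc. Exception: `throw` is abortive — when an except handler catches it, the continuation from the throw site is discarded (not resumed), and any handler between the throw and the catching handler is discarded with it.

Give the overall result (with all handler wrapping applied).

Answer: (29, 4)

Working:
throw(3) @ H0 caught ⇒ 29
H1 returns (29, 4)
= (29, 4)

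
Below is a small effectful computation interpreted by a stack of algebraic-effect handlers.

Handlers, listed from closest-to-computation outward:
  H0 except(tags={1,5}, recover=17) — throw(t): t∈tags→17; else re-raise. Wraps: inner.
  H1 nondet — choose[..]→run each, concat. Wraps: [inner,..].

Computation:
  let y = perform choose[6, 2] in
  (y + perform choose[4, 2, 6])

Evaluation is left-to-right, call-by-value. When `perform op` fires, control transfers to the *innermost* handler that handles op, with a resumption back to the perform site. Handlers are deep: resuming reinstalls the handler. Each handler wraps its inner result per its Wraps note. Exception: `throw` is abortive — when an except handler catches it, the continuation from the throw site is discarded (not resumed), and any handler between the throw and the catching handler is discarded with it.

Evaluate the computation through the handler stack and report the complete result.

Answer: [10, 8, 12, 6, 4, 8]

Working:
choose[6, 2] @ H1
  branch[0] choose=6:
    choose[4, 2, 6] @ H1
      branch[0] choose=4:
        H0 returns 10
        H1 returns [10]
      branch[1] choose=2:
        H0 returns 8
        H1 returns [8]
      branch[2] choose=6:
        H0 returns 12
        H1 returns [12]
  branch[1] choose=2:
    choose[4, 2, 6] @ H1
      branch[0] choose=4:
        H0 returns 6
        H1 returns [6]
      branch[1] choose=2:
        H0 returns 4
        H1 returns [4]
      branch[2] choose=6:
        H0 returns 8
        H1 returns [8]
= [10, 8, 12, 6, 4, 8]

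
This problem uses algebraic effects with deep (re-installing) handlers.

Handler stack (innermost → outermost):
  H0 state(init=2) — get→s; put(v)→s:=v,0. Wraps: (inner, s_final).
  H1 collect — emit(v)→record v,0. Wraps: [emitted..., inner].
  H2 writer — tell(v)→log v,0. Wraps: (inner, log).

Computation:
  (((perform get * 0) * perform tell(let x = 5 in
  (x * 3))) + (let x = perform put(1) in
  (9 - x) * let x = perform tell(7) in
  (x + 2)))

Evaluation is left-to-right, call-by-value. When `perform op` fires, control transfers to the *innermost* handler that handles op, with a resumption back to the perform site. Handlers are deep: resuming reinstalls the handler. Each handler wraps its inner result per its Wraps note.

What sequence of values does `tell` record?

Step-by-step:
get @ H0 ⇒ 2
tell(15) @ H2 ⇒ log+=15
put(1) @ H0 ⇒ s:=1
tell(7) @ H2 ⇒ log+=7
H0 returns (18, 1)
H1 returns [(18, 1)]
H2 returns ([(18, 1)], (15, 7))
= ([(18, 1)], (15, 7))

Answer: (15, 7)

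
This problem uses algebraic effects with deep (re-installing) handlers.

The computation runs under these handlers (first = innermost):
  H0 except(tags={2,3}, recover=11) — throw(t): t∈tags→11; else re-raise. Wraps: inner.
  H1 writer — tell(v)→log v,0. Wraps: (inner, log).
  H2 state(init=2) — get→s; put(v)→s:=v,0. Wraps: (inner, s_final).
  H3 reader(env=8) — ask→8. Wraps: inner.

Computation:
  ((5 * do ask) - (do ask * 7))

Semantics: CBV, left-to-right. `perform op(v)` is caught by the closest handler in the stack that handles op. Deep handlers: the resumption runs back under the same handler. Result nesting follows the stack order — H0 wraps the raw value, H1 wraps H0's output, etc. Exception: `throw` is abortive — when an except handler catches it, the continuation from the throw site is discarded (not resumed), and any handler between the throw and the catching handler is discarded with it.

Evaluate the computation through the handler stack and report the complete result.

Answer: ((-16, ()), 2)

Step-by-step:
ask @ H3 ⇒ 8
ask @ H3 ⇒ 8
H0 returns -16
H1 returns (-16, ())
H2 returns ((-16, ()), 2)
H3 returns ((-16, ()), 2)
= ((-16, ()), 2)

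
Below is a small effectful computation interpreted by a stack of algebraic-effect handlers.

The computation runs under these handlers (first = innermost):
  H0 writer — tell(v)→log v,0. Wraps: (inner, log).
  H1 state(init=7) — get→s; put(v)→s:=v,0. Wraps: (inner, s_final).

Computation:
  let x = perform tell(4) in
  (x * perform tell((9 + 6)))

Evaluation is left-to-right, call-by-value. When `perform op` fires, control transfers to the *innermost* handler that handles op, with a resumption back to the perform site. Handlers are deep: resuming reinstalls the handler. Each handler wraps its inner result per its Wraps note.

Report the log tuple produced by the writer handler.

Evaluation trace:
tell(4) @ H0 ⇒ log+=4
tell(15) @ H0 ⇒ log+=15
H0 returns (0, (4, 15))
H1 returns ((0, (4, 15)), 7)
= ((0, (4, 15)), 7)

Answer: (4, 15)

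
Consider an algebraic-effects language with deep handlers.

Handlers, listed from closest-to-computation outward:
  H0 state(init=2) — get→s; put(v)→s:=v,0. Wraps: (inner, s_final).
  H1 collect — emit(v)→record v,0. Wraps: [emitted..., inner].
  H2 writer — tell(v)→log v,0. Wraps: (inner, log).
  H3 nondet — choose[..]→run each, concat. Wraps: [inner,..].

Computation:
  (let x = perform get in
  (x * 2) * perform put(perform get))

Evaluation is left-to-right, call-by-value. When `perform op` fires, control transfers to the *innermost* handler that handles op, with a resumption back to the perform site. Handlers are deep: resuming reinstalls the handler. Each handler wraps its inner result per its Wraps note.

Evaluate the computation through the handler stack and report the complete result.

Answer: [([(0, 2)], ())]

Step-by-step:
get @ H0 ⇒ 2
get @ H0 ⇒ 2
put(2) @ H0 ⇒ s:=2
H0 returns (0, 2)
H1 returns [(0, 2)]
H2 returns ([(0, 2)], ())
H3 returns [([(0, 2)], ())]
= [([(0, 2)], ())]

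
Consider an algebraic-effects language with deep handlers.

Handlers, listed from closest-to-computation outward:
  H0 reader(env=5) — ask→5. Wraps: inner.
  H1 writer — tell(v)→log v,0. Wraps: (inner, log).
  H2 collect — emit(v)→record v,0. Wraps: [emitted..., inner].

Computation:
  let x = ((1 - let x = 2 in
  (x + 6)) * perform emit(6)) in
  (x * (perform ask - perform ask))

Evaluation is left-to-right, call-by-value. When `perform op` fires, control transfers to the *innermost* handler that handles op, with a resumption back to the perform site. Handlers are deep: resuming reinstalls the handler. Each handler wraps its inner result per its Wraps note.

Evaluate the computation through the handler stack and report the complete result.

Step-by-step:
emit(6) @ H2 ⇒ out+=6
ask @ H0 ⇒ 5
ask @ H0 ⇒ 5
H0 returns 0
H1 returns (0, ())
H2 returns [6, (0, ())]
= [6, (0, ())]

Answer: [6, (0, ())]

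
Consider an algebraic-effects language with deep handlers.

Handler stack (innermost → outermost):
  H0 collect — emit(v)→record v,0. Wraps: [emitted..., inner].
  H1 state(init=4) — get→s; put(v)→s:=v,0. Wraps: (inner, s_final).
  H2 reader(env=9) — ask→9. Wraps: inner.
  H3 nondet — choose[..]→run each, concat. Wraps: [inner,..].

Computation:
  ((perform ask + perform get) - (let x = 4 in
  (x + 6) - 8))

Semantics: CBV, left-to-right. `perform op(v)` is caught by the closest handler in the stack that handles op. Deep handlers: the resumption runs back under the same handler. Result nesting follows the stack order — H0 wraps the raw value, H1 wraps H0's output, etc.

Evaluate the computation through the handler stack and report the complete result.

Answer: [([11], 4)]

Evaluation trace:
ask @ H2 ⇒ 9
get @ H1 ⇒ 4
H0 returns [11]
H1 returns ([11], 4)
H2 returns ([11], 4)
H3 returns [([11], 4)]
= [([11], 4)]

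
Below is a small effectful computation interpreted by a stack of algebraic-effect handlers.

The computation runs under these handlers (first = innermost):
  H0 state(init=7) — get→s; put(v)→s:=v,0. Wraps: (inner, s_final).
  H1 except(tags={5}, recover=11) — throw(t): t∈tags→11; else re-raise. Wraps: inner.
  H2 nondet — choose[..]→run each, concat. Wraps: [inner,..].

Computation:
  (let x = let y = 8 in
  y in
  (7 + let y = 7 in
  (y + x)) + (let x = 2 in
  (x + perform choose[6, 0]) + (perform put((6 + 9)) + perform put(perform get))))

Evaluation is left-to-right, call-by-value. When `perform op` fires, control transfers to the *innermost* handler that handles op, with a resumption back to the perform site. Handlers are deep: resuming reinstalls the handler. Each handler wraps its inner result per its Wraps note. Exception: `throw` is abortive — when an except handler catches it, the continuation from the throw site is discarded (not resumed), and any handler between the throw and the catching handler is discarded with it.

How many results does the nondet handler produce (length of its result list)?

Step-by-step:
choose[6, 0] @ H2
  branch[0] choose=6:
    put(15) @ H0 ⇒ s:=15
    get @ H0 ⇒ 15
    put(15) @ H0 ⇒ s:=15
    H0 returns (30, 15)
    H1 returns (30, 15)
    H2 returns [(30, 15)]
  branch[1] choose=0:
    put(15) @ H0 ⇒ s:=15
    get @ H0 ⇒ 15
    put(15) @ H0 ⇒ s:=15
    H0 returns (24, 15)
    H1 returns (24, 15)
    H2 returns [(24, 15)]
= [(30, 15), (24, 15)]

Answer: 2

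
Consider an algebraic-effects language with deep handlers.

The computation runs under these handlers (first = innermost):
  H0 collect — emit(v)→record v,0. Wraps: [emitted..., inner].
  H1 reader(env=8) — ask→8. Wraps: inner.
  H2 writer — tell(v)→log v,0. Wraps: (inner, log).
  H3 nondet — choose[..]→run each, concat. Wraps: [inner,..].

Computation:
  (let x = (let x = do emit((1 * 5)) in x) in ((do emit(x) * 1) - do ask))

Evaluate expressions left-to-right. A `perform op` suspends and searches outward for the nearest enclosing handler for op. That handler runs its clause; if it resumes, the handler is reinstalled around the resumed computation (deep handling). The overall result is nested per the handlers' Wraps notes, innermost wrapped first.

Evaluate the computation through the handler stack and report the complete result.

Answer: [([5, 0, -8], ())]

Evaluation trace:
emit(5) @ H0 ⇒ out+=5
emit(0) @ H0 ⇒ out+=0
ask @ H1 ⇒ 8
H0 returns [5, 0, -8]
H1 returns [5, 0, -8]
H2 returns ([5, 0, -8], ())
H3 returns [([5, 0, -8], ())]
= [([5, 0, -8], ())]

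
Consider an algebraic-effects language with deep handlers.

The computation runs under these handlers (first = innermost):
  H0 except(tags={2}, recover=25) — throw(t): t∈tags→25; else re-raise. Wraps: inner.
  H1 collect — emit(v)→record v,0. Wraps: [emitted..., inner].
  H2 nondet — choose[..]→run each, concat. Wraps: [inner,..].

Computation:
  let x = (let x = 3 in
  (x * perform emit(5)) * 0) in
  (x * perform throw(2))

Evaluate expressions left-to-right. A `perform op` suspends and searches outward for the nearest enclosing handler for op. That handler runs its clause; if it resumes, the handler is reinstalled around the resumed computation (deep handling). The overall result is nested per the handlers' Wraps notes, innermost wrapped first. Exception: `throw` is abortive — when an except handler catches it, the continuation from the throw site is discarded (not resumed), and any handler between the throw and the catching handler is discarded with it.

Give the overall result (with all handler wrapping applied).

Answer: [[5, 25]]

Evaluation trace:
emit(5) @ H1 ⇒ out+=5
throw(2) @ H0 caught ⇒ 25
H1 returns [5, 25]
H2 returns [[5, 25]]
= [[5, 25]]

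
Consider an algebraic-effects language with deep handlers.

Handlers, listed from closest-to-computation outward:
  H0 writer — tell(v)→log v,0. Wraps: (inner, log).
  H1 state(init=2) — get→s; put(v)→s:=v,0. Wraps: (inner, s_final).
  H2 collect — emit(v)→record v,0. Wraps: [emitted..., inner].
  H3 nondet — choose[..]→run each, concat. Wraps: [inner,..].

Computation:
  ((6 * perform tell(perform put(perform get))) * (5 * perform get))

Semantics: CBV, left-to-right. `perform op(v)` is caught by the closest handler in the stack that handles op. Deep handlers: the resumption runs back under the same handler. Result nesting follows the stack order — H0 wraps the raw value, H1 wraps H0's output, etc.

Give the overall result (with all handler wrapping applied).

Answer: [[((0, (0)), 2)]]

Working:
get @ H1 ⇒ 2
put(2) @ H1 ⇒ s:=2
tell(0) @ H0 ⇒ log+=0
get @ H1 ⇒ 2
H0 returns (0, (0))
H1 returns ((0, (0)), 2)
H2 returns [((0, (0)), 2)]
H3 returns [[((0, (0)), 2)]]
= [[((0, (0)), 2)]]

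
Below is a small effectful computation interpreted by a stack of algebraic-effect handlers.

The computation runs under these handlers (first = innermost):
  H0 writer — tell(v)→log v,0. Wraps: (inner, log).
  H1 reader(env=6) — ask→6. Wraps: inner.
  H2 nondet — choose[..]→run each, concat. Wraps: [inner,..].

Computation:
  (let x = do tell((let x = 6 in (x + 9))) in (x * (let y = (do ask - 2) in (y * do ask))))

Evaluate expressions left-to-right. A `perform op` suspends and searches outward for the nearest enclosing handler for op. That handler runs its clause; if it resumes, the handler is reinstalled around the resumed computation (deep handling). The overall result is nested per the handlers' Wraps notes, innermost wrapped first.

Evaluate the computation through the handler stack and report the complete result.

Step-by-step:
tell(15) @ H0 ⇒ log+=15
ask @ H1 ⇒ 6
ask @ H1 ⇒ 6
H0 returns (0, (15))
H1 returns (0, (15))
H2 returns [(0, (15))]
= [(0, (15))]

Answer: [(0, (15))]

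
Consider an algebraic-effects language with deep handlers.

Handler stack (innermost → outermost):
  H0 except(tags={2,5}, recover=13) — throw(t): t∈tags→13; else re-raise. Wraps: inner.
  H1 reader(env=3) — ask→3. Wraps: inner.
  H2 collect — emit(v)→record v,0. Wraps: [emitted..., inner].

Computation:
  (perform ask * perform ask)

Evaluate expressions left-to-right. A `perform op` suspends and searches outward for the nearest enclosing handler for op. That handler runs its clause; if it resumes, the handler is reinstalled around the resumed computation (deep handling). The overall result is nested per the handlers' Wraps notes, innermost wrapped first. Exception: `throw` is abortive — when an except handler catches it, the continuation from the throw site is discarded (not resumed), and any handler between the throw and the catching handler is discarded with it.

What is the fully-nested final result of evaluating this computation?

Answer: [9]

Working:
ask @ H1 ⇒ 3
ask @ H1 ⇒ 3
H0 returns 9
H1 returns 9
H2 returns [9]
= [9]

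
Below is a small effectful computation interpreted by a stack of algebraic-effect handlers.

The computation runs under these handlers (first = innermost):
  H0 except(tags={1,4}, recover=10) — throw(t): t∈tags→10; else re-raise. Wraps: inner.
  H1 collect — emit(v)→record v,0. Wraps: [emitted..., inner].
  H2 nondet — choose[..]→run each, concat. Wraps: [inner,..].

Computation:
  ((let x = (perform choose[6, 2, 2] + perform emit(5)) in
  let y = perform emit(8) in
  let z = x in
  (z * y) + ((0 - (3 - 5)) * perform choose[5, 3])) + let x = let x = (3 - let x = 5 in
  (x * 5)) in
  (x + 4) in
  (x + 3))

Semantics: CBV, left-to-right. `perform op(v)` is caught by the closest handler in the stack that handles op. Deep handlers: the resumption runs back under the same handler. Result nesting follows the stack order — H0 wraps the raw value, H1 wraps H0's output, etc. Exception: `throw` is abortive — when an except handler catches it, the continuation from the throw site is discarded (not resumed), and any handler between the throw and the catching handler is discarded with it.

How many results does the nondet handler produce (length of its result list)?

Evaluation trace:
choose[6, 2, 2] @ H2
  branch[0] choose=6:
    emit(5) @ H1 ⇒ out+=5
    emit(8) @ H1 ⇒ out+=8
    choose[5, 3] @ H2
      branch[0] choose=5:
        H0 returns -5
        H1 returns [5, 8, -5]
        H2 returns [[5, 8, -5]]
      branch[1] choose=3:
        H0 returns -9
        H1 returns [5, 8, -9]
        H2 returns [[5, 8, -9]]
  branch[1] choose=2:
    emit(5) @ H1 ⇒ out+=5
    emit(8) @ H1 ⇒ out+=8
    choose[5, 3] @ H2
      branch[0] choose=5:
        H0 returns -5
        H1 returns [5, 8, -5]
        H2 returns [[5, 8, -5]]
      branch[1] choose=3:
        H0 returns -9
        H1 returns [5, 8, -9]
        H2 returns [[5, 8, -9]]
  branch[2] choose=2:
    emit(5) @ H1 ⇒ out+=5
    emit(8) @ H1 ⇒ out+=8
    choose[5, 3] @ H2
      branch[0] choose=5:
        H0 returns -5
        H1 returns [5, 8, -5]
        H2 returns [[5, 8, -5]]
      branch[1] choose=3:
        H0 returns -9
        H1 returns [5, 8, -9]
        H2 returns [[5, 8, -9]]
= [[5, 8, -5], [5, 8, -9], [5, 8, -5], [5, 8, -9], [5, 8, -5], [5, 8, -9]]

Answer: 6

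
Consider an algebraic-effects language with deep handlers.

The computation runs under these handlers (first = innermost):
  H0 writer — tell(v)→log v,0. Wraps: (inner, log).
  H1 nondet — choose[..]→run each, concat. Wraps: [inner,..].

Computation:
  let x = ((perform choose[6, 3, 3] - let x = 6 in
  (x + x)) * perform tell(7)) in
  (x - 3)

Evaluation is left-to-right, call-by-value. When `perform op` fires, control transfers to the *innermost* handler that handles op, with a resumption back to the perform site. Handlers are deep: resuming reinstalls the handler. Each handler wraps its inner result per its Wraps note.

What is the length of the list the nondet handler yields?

Answer: 3

Evaluation trace:
choose[6, 3, 3] @ H1
  branch[0] choose=6:
    tell(7) @ H0 ⇒ log+=7
    H0 returns (-3, (7))
    H1 returns [(-3, (7))]
  branch[1] choose=3:
    tell(7) @ H0 ⇒ log+=7
    H0 returns (-3, (7))
    H1 returns [(-3, (7))]
  branch[2] choose=3:
    tell(7) @ H0 ⇒ log+=7
    H0 returns (-3, (7))
    H1 returns [(-3, (7))]
= [(-3, (7)), (-3, (7)), (-3, (7))]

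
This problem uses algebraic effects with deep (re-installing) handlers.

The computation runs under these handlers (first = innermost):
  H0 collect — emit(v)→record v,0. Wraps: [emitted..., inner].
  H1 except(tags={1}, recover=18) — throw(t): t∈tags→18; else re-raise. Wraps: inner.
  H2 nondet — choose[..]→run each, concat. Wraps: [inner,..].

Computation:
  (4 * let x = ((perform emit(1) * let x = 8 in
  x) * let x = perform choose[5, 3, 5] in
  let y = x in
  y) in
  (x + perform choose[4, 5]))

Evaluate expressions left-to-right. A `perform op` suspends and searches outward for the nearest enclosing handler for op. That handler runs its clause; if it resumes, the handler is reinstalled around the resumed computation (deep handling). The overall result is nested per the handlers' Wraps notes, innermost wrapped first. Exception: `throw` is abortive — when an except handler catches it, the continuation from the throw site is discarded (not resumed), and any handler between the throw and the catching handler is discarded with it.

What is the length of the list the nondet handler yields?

Evaluation trace:
emit(1) @ H0 ⇒ out+=1
choose[5, 3, 5] @ H2
  branch[0] choose=5:
    choose[4, 5] @ H2
      branch[0] choose=4:
        H0 returns [1, 16]
        H1 returns [1, 16]
        H2 returns [[1, 16]]
      branch[1] choose=5:
        H0 returns [1, 20]
        H1 returns [1, 20]
        H2 returns [[1, 20]]
  branch[1] choose=3:
    choose[4, 5] @ H2
      branch[0] choose=4:
        H0 returns [1, 16]
        H1 returns [1, 16]
        H2 returns [[1, 16]]
      branch[1] choose=5:
        H0 returns [1, 20]
        H1 returns [1, 20]
        H2 returns [[1, 20]]
  branch[2] choose=5:
    choose[4, 5] @ H2
      branch[0] choose=4:
        H0 returns [1, 16]
        H1 returns [1, 16]
        H2 returns [[1, 16]]
      branch[1] choose=5:
        H0 returns [1, 20]
        H1 returns [1, 20]
        H2 returns [[1, 20]]
= [[1, 16], [1, 20], [1, 16], [1, 20], [1, 16], [1, 20]]

Answer: 6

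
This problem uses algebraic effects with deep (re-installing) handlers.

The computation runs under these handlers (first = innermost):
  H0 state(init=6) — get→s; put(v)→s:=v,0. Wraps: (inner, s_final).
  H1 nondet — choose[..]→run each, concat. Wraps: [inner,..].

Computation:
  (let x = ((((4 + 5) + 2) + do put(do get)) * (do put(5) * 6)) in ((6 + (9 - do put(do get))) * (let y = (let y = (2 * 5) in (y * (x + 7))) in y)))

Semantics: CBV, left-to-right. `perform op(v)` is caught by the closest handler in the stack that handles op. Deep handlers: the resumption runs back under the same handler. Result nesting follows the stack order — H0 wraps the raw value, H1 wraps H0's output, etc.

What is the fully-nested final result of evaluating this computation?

Answer: [(1050, 5)]

Evaluation trace:
get @ H0 ⇒ 6
put(6) @ H0 ⇒ s:=6
put(5) @ H0 ⇒ s:=5
get @ H0 ⇒ 5
put(5) @ H0 ⇒ s:=5
H0 returns (1050, 5)
H1 returns [(1050, 5)]
= [(1050, 5)]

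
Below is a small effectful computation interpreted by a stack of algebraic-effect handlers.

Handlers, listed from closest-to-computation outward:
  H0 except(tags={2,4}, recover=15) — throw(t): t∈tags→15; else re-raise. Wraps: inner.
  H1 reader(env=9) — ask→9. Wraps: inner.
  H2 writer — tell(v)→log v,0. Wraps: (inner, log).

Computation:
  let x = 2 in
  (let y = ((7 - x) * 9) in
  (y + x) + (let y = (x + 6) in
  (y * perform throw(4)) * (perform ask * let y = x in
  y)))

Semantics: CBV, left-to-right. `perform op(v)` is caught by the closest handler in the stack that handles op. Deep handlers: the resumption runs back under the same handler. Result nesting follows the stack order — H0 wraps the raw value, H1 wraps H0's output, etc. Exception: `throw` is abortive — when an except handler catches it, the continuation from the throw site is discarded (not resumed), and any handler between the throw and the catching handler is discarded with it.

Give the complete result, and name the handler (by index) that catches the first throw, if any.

Answer: (15, ()) ; first throw caught by: H0

Evaluation trace:
throw(4) @ H0 caught ⇒ 15
H1 returns 15
H2 returns (15, ())
= (15, ())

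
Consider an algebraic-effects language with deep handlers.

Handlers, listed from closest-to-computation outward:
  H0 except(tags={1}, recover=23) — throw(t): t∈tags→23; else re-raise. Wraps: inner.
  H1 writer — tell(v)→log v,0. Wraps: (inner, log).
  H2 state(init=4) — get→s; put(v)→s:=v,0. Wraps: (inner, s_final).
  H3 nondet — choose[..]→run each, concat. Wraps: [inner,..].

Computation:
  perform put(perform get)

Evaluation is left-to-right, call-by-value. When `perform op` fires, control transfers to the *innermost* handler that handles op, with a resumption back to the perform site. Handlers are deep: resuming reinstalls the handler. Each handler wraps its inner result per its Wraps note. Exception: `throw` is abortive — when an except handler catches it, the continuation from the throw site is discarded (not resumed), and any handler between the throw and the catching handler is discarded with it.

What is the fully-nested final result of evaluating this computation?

Working:
get @ H2 ⇒ 4
put(4) @ H2 ⇒ s:=4
H0 returns 0
H1 returns (0, ())
H2 returns ((0, ()), 4)
H3 returns [((0, ()), 4)]
= [((0, ()), 4)]

Answer: [((0, ()), 4)]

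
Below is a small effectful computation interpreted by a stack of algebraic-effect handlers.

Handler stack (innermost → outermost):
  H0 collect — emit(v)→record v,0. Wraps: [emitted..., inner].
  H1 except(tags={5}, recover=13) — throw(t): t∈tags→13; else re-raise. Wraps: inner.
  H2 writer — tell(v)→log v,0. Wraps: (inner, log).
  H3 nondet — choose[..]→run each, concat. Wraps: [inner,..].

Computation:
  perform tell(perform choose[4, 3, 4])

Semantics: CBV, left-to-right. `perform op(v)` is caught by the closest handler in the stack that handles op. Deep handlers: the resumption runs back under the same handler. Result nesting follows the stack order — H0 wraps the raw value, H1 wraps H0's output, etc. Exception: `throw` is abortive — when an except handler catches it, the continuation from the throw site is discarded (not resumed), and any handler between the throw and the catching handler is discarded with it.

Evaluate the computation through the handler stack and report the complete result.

Answer: [([0], (4)), ([0], (3)), ([0], (4))]

Working:
choose[4, 3, 4] @ H3
  branch[0] choose=4:
    tell(4) @ H2 ⇒ log+=4
    H0 returns [0]
    H1 returns [0]
    H2 returns ([0], (4))
    H3 returns [([0], (4))]
  branch[1] choose=3:
    tell(3) @ H2 ⇒ log+=3
    H0 returns [0]
    H1 returns [0]
    H2 returns ([0], (3))
    H3 returns [([0], (3))]
  branch[2] choose=4:
    tell(4) @ H2 ⇒ log+=4
    H0 returns [0]
    H1 returns [0]
    H2 returns ([0], (4))
    H3 returns [([0], (4))]
= [([0], (4)), ([0], (3)), ([0], (4))]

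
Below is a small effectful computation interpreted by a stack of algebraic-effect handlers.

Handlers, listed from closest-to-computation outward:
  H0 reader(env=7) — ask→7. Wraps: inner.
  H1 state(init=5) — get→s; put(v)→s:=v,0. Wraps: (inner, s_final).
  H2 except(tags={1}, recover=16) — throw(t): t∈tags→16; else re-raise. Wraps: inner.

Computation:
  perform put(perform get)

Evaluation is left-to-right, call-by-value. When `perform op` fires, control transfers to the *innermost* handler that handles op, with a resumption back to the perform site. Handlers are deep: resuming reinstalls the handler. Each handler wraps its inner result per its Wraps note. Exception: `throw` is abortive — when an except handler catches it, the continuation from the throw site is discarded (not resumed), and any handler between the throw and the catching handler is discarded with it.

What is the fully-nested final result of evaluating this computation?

Working:
get @ H1 ⇒ 5
put(5) @ H1 ⇒ s:=5
H0 returns 0
H1 returns (0, 5)
H2 returns (0, 5)
= (0, 5)

Answer: (0, 5)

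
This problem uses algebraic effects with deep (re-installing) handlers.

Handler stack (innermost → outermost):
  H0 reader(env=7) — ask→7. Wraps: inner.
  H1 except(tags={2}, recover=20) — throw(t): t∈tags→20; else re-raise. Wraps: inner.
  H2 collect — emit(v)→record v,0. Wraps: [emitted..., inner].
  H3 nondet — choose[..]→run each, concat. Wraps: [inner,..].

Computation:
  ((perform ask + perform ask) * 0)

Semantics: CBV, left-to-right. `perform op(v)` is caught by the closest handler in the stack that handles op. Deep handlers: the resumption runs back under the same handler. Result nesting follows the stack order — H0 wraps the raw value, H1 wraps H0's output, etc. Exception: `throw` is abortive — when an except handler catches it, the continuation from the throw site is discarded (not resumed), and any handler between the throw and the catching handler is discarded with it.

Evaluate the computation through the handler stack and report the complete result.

Answer: [[0]]

Evaluation trace:
ask @ H0 ⇒ 7
ask @ H0 ⇒ 7
H0 returns 0
H1 returns 0
H2 returns [0]
H3 returns [[0]]
= [[0]]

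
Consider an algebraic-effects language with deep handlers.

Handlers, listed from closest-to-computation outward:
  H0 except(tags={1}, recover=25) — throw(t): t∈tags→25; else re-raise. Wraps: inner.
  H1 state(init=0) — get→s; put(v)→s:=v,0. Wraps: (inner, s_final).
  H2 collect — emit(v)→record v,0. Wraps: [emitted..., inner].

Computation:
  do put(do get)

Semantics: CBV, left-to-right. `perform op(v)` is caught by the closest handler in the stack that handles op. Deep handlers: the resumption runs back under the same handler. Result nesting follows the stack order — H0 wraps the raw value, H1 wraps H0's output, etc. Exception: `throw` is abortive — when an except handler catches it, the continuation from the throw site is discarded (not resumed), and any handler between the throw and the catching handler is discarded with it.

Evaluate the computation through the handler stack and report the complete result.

Answer: [(0, 0)]

Step-by-step:
get @ H1 ⇒ 0
put(0) @ H1 ⇒ s:=0
H0 returns 0
H1 returns (0, 0)
H2 returns [(0, 0)]
= [(0, 0)]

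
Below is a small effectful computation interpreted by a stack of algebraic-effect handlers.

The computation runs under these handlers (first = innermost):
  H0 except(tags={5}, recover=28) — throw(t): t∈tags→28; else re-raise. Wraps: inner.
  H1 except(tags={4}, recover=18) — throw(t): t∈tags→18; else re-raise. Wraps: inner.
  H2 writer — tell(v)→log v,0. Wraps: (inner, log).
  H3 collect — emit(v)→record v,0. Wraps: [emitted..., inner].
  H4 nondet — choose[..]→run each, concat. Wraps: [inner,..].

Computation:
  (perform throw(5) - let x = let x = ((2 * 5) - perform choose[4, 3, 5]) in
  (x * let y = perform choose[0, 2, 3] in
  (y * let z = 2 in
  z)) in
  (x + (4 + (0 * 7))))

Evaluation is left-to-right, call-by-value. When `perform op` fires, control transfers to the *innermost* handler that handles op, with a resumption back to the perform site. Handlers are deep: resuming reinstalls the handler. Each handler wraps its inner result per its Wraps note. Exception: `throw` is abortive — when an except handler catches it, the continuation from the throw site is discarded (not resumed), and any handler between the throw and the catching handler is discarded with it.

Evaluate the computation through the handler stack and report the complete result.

Answer: [[(28, ())]]

Working:
throw(5) @ H0 caught ⇒ 28
H1 returns 28
H2 returns (28, ())
H3 returns [(28, ())]
H4 returns [[(28, ())]]
= [[(28, ())]]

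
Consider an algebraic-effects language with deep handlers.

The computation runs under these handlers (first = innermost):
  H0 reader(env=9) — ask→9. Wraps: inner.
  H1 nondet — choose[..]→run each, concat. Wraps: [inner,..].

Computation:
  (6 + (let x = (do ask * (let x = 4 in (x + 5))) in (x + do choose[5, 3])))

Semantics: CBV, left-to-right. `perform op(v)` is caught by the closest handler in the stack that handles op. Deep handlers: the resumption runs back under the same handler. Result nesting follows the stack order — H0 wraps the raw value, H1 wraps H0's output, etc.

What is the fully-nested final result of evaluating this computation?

Working:
ask @ H0 ⇒ 9
choose[5, 3] @ H1
  branch[0] choose=5:
    H0 returns 92
    H1 returns [92]
  branch[1] choose=3:
    H0 returns 90
    H1 returns [90]
= [92, 90]

Answer: [92, 90]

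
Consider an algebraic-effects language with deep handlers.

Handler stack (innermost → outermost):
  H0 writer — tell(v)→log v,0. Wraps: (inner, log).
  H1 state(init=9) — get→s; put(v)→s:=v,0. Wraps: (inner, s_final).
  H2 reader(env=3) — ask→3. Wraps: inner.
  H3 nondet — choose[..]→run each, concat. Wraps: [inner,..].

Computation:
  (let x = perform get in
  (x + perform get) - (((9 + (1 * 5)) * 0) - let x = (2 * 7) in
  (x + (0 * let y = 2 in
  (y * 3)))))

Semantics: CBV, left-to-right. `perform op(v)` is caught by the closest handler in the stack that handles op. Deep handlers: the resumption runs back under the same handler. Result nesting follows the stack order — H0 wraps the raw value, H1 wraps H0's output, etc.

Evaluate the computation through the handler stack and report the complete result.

Answer: [((32, ()), 9)]

Working:
get @ H1 ⇒ 9
get @ H1 ⇒ 9
H0 returns (32, ())
H1 returns ((32, ()), 9)
H2 returns ((32, ()), 9)
H3 returns [((32, ()), 9)]
= [((32, ()), 9)]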